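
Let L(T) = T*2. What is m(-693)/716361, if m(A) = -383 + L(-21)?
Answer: -425/716361 ≈ -0.00059328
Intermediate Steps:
L(T) = 2*T
m(A) = -425 (m(A) = -383 + 2*(-21) = -383 - 42 = -425)
m(-693)/716361 = -425/716361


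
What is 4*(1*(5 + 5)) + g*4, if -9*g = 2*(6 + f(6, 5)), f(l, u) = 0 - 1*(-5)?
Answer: 272/9 ≈ 30.222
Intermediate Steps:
f(l, u) = 5 (f(l, u) = 0 + 5 = 5)
g = -22/9 (g = -2*(6 + 5)/9 = -2*11/9 = -1/9*22 = -22/9 ≈ -2.4444)
4*(1*(5 + 5)) + g*4 = 4*(1*(5 + 5)) - 22/9*4 = 4*(1*10) - 88/9 = 4*10 - 88/9 = 40 - 88/9 = 272/9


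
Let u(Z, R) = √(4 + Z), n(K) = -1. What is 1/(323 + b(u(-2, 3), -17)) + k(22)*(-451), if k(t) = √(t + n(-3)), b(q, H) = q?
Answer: 323/104327 - 451*√21 - √2/104327 ≈ -2066.7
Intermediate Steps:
k(t) = √(-1 + t) (k(t) = √(t - 1) = √(-1 + t))
1/(323 + b(u(-2, 3), -17)) + k(22)*(-451) = 1/(323 + √(4 - 2)) + √(-1 + 22)*(-451) = 1/(323 + √2) + √21*(-451) = 1/(323 + √2) - 451*√21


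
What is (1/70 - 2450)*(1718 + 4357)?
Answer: -208371285/14 ≈ -1.4884e+7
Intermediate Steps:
(1/70 - 2450)*(1718 + 4357) = (1/70 - 2450)*6075 = -171499/70*6075 = -208371285/14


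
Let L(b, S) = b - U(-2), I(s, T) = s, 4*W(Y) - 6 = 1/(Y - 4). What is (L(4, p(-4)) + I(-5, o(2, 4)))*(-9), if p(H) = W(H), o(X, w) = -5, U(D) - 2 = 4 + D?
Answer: 45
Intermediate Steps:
W(Y) = 3/2 + 1/(4*(-4 + Y)) (W(Y) = 3/2 + 1/(4*(Y - 4)) = 3/2 + 1/(4*(-4 + Y)))
U(D) = 6 + D (U(D) = 2 + (4 + D) = 6 + D)
p(H) = (-23 + 6*H)/(4*(-4 + H))
L(b, S) = -4 + b (L(b, S) = b - (6 - 2) = b - 1*4 = b - 4 = -4 + b)
(L(4, p(-4)) + I(-5, o(2, 4)))*(-9) = ((-4 + 4) - 5)*(-9) = (0 - 5)*(-9) = -5*(-9) = 45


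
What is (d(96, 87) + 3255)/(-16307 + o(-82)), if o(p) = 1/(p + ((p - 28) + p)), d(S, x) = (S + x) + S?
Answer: -322772/1489373 ≈ -0.21672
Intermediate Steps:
d(S, x) = x + 2*S
o(p) = 1/(-28 + 3*p) (o(p) = 1/(p + ((-28 + p) + p)) = 1/(p + (-28 + 2*p)) = 1/(-28 + 3*p))
(d(96, 87) + 3255)/(-16307 + o(-82)) = ((87 + 2*96) + 3255)/(-16307 + 1/(-28 + 3*(-82))) = ((87 + 192) + 3255)/(-16307 + 1/(-28 - 246)) = (279 + 3255)/(-16307 + 1/(-274)) = 3534/(-16307 - 1/274) = 3534/(-4468119/274) = 3534*(-274/4468119) = -322772/1489373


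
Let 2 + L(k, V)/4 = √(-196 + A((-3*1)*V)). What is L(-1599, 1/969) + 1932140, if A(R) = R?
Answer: 1932132 + 4*I*√20448807/323 ≈ 1.9321e+6 + 56.0*I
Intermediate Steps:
L(k, V) = -8 + 4*√(-196 - 3*V) (L(k, V) = -8 + 4*√(-196 + (-3*1)*V) = -8 + 4*√(-196 - 3*V))
L(-1599, 1/969) + 1932140 = (-8 + 4*√(-196 - 3/969)) + 1932140 = (-8 + 4*√(-196 - 3*1/969)) + 1932140 = (-8 + 4*√(-196 - 1/323)) + 1932140 = (-8 + 4*√(-63309/323)) + 1932140 = (-8 + 4*(I*√20448807/323)) + 1932140 = (-8 + 4*I*√20448807/323) + 1932140 = 1932132 + 4*I*√20448807/323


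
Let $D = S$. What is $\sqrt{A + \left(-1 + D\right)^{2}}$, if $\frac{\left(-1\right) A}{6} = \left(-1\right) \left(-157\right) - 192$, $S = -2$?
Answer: $\sqrt{219} \approx 14.799$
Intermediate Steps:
$D = -2$
$A = 210$ ($A = - 6 \left(\left(-1\right) \left(-157\right) - 192\right) = - 6 \left(157 - 192\right) = \left(-6\right) \left(-35\right) = 210$)
$\sqrt{A + \left(-1 + D\right)^{2}} = \sqrt{210 + \left(-1 - 2\right)^{2}} = \sqrt{210 + \left(-3\right)^{2}} = \sqrt{210 + 9} = \sqrt{219}$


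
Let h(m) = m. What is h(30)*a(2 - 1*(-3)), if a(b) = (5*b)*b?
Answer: 3750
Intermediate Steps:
a(b) = 5*b²
h(30)*a(2 - 1*(-3)) = 30*(5*(2 - 1*(-3))²) = 30*(5*(2 + 3)²) = 30*(5*5²) = 30*(5*25) = 30*125 = 3750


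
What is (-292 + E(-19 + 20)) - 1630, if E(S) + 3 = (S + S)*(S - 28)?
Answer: -1979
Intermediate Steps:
E(S) = -3 + 2*S*(-28 + S) (E(S) = -3 + (S + S)*(S - 28) = -3 + (2*S)*(-28 + S) = -3 + 2*S*(-28 + S))
(-292 + E(-19 + 20)) - 1630 = (-292 + (-3 - 56*(-19 + 20) + 2*(-19 + 20)²)) - 1630 = (-292 + (-3 - 56*1 + 2*1²)) - 1630 = (-292 + (-3 - 56 + 2*1)) - 1630 = (-292 + (-3 - 56 + 2)) - 1630 = (-292 - 57) - 1630 = -349 - 1630 = -1979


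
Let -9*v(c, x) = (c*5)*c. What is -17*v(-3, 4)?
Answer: 85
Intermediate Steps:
v(c, x) = -5*c²/9 (v(c, x) = -c*5*c/9 = -5*c*c/9 = -5*c²/9)
-17*v(-3, 4) = -(-85)*(-3)²/9 = -(-85)*9/9 = -17*(-5) = 85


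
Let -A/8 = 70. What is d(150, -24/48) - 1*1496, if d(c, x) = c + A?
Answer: -1906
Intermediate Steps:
A = -560 (A = -8*70 = -560)
d(c, x) = -560 + c (d(c, x) = c - 560 = -560 + c)
d(150, -24/48) - 1*1496 = (-560 + 150) - 1*1496 = -410 - 1496 = -1906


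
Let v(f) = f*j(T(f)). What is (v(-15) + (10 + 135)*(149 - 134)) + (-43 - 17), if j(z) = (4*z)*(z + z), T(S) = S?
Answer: -24885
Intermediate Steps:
j(z) = 8*z² (j(z) = (4*z)*(2*z) = 8*z²)
v(f) = 8*f³ (v(f) = f*(8*f²) = 8*f³)
(v(-15) + (10 + 135)*(149 - 134)) + (-43 - 17) = (8*(-15)³ + (10 + 135)*(149 - 134)) + (-43 - 17) = (8*(-3375) + 145*15) - 60 = (-27000 + 2175) - 60 = -24825 - 60 = -24885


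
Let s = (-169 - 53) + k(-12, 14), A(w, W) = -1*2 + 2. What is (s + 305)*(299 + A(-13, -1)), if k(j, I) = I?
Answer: 29003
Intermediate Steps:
A(w, W) = 0 (A(w, W) = -2 + 2 = 0)
s = -208 (s = (-169 - 53) + 14 = -222 + 14 = -208)
(s + 305)*(299 + A(-13, -1)) = (-208 + 305)*(299 + 0) = 97*299 = 29003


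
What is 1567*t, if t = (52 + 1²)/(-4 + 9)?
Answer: 83051/5 ≈ 16610.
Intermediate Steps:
t = 53/5 (t = (52 + 1)/5 = 53*(⅕) = 53/5 ≈ 10.600)
1567*t = 1567*(53/5) = 83051/5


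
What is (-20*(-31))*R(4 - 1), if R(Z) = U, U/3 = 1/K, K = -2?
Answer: -930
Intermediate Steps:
U = -3/2 (U = 3*(1/(-2)) = 3*(1*(-½)) = 3*(-½) = -3/2 ≈ -1.5000)
R(Z) = -3/2
(-20*(-31))*R(4 - 1) = -20*(-31)*(-3/2) = 620*(-3/2) = -930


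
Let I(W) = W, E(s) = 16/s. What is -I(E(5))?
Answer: -16/5 ≈ -3.2000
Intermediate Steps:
-I(E(5)) = -16/5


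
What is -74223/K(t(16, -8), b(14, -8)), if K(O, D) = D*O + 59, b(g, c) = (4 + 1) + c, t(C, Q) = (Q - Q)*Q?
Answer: -74223/59 ≈ -1258.0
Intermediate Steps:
t(C, Q) = 0 (t(C, Q) = 0*Q = 0)
b(g, c) = 5 + c
K(O, D) = 59 + D*O
-74223/K(t(16, -8), b(14, -8)) = -74223/(59 + (5 - 8)*0) = -74223/(59 - 3*0) = -74223/(59 + 0) = -74223/59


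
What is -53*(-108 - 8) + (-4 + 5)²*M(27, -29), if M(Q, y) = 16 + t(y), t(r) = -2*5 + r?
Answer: 6125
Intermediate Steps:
t(r) = -10 + r
M(Q, y) = 6 + y (M(Q, y) = 16 + (-10 + y) = 6 + y)
-53*(-108 - 8) + (-4 + 5)²*M(27, -29) = -53*(-108 - 8) + (-4 + 5)²*(6 - 29) = -53*(-116) + 1²*(-23) = 6148 + 1*(-23) = 6148 - 23 = 6125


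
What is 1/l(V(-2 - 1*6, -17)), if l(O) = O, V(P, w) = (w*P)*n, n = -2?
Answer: -1/272 ≈ -0.0036765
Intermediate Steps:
V(P, w) = -2*P*w (V(P, w) = (w*P)*(-2) = (P*w)*(-2) = -2*P*w)
1/l(V(-2 - 1*6, -17)) = 1/(-2*(-2 - 1*6)*(-17)) = 1/(-2*(-2 - 6)*(-17)) = 1/(-2*(-8)*(-17)) = 1/(-272) = -1/272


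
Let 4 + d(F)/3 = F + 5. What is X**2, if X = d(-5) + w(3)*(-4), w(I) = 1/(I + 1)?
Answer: 169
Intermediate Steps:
d(F) = 3 + 3*F (d(F) = -12 + 3*(F + 5) = -12 + 3*(5 + F) = -12 + (15 + 3*F) = 3 + 3*F)
w(I) = 1/(1 + I)
X = -13 (X = (3 + 3*(-5)) - 4/(1 + 3) = (3 - 15) - 4/4 = -12 + (1/4)*(-4) = -12 - 1 = -13)
X**2 = (-13)**2 = 169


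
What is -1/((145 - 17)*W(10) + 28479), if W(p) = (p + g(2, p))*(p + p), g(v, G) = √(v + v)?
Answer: -1/59199 ≈ -1.6892e-5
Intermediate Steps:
g(v, G) = √2*√v (g(v, G) = √(2*v) = √2*√v)
W(p) = 2*p*(2 + p) (W(p) = (p + √2*√2)*(p + p) = (p + 2)*(2*p) = (2 + p)*(2*p) = 2*p*(2 + p))
-1/((145 - 17)*W(10) + 28479) = -1/((145 - 17)*(2*10*(2 + 10)) + 28479) = -1/(128*(2*10*12) + 28479) = -1/(128*240 + 28479) = -1/(30720 + 28479) = -1/59199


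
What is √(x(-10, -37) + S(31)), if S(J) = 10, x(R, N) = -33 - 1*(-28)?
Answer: √5 ≈ 2.2361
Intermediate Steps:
x(R, N) = -5 (x(R, N) = -33 + 28 = -5)
√(x(-10, -37) + S(31)) = √(-5 + 10) = √5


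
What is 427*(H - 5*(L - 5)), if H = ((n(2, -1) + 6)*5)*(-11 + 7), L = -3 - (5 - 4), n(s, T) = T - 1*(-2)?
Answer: -40565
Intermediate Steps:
n(s, T) = 2 + T (n(s, T) = T + 2 = 2 + T)
L = -4 (L = -3 - 1*1 = -3 - 1 = -4)
H = -140 (H = (((2 - 1) + 6)*5)*(-11 + 7) = ((1 + 6)*5)*(-4) = (7*5)*(-4) = 35*(-4) = -140)
427*(H - 5*(L - 5)) = 427*(-140 - 5*(-4 - 5)) = 427*(-140 - 5*(-9)) = 427*(-140 + 45) = 427*(-95) = -40565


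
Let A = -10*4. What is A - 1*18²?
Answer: -364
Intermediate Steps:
A = -40
A - 1*18² = -40 - 1*18² = -40 - 1*324 = -40 - 324 = -364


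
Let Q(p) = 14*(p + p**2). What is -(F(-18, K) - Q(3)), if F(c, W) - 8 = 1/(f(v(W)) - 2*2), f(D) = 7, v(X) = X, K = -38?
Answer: 479/3 ≈ 159.67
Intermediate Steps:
F(c, W) = 25/3 (F(c, W) = 8 + 1/(7 - 2*2) = 8 + 1/(7 - 4) = 8 + 1/3 = 25/3)
Q(p) = 14*p + 14*p**2
-(F(-18, K) - Q(3)) = -(25/3 - 14*3*(1 + 3)) = -(25/3 - 14*3*4) = -(25/3 - 1*168) = -(25/3 - 168) = -1*(-479/3) = 479/3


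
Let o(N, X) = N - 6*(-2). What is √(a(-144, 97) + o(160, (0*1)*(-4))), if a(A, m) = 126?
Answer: √298 ≈ 17.263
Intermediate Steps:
o(N, X) = 12 + N (o(N, X) = N + 12 = 12 + N)
√(a(-144, 97) + o(160, (0*1)*(-4))) = √(126 + (12 + 160)) = √(126 + 172) = √298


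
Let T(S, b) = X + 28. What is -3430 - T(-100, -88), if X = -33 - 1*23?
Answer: -3402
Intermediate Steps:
X = -56 (X = -33 - 23 = -56)
T(S, b) = -28 (T(S, b) = -56 + 28 = -28)
-3430 - T(-100, -88) = -3430 - 1*(-28) = -3430 + 28 = -3402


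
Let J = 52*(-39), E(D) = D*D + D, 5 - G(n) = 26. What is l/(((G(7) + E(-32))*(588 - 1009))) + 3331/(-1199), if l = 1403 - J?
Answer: -1365796590/490140409 ≈ -2.7865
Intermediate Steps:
G(n) = -21 (G(n) = 5 - 1*26 = 5 - 26 = -21)
E(D) = D + D² (E(D) = D² + D = D + D²)
J = -2028
l = 3431 (l = 1403 - 1*(-2028) = 1403 + 2028 = 3431)
l/(((G(7) + E(-32))*(588 - 1009))) + 3331/(-1199) = 3431/(((-21 - 32*(1 - 32))*(588 - 1009))) + 3331/(-1199) = 3431/(((-21 - 32*(-31))*(-421))) + 3331*(-1/1199) = 3431/(((-21 + 992)*(-421))) - 3331/1199 = 3431/((971*(-421))) - 3331/1199 = 3431/(-408791) - 3331/1199 = 3431*(-1/408791) - 3331/1199 = -3431/408791 - 3331/1199 = -1365796590/490140409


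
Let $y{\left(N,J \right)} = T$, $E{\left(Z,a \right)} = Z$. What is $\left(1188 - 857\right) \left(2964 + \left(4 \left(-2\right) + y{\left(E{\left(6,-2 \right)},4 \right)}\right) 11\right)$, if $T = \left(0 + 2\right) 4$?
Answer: $981084$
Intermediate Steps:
$T = 8$ ($T = 2 \cdot 4 = 8$)
$y{\left(N,J \right)} = 8$
$\left(1188 - 857\right) \left(2964 + \left(4 \left(-2\right) + y{\left(E{\left(6,-2 \right)},4 \right)}\right) 11\right) = \left(1188 - 857\right) \left(2964 + \left(4 \left(-2\right) + 8\right) 11\right) = 331 \left(2964 + \left(-8 + 8\right) 11\right) = 331 \left(2964 + 0 \cdot 11\right) = 331 \left(2964 + 0\right) = 331 \cdot 2964 = 981084$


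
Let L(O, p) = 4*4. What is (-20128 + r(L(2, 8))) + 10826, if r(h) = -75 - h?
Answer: -9393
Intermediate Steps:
L(O, p) = 16
(-20128 + r(L(2, 8))) + 10826 = (-20128 + (-75 - 1*16)) + 10826 = (-20128 + (-75 - 16)) + 10826 = (-20128 - 91) + 10826 = -20219 + 10826 = -9393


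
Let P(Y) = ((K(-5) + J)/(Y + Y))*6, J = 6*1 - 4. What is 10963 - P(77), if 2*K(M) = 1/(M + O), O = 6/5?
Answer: 32077525/2926 ≈ 10963.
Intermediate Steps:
O = 6/5 (O = 6*(1/5) = 6/5 ≈ 1.2000)
K(M) = 1/(2*(6/5 + M)) (K(M) = 1/(2*(M + 6/5)) = 1/(2*(6/5 + M)))
J = 2 (J = 6 - 4 = 2)
P(Y) = 213/(38*Y) (P(Y) = ((5/(2*(6 + 5*(-5))) + 2)/(Y + Y))*6 = ((5/(2*(6 - 25)) + 2)/((2*Y)))*6 = (((5/2)/(-19) + 2)*(1/(2*Y)))*6 = (((5/2)*(-1/19) + 2)*(1/(2*Y)))*6 = ((-5/38 + 2)*(1/(2*Y)))*6 = (71*(1/(2*Y))/38)*6 = (71/(76*Y))*6 = 213/(38*Y))
10963 - P(77) = 10963 - 213/(38*77) = 10963 - 1*213/2926 = 10963 - 213/2926 = 32077525/2926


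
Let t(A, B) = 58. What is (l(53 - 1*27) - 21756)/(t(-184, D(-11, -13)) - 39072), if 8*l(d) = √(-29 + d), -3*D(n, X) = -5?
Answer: 10878/19507 - I*√3/312112 ≈ 0.55765 - 5.5495e-6*I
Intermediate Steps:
D(n, X) = 5/3 (D(n, X) = -⅓*(-5) = 5/3)
l(d) = √(-29 + d)/8
(l(53 - 1*27) - 21756)/(t(-184, D(-11, -13)) - 39072) = (√(-29 + (53 - 1*27))/8 - 21756)/(58 - 39072) = (√(-29 + (53 - 27))/8 - 21756)/(-39014) = (√(-29 + 26)/8 - 21756)*(-1/39014) = (√(-3)/8 - 21756)*(-1/39014) = ((I*√3)/8 - 21756)*(-1/39014) = (I*√3/8 - 21756)*(-1/39014) = (-21756 + I*√3/8)*(-1/39014) = 10878/19507 - I*√3/312112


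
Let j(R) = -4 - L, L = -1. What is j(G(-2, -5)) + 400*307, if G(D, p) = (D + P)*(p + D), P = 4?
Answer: 122797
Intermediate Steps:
G(D, p) = (4 + D)*(D + p) (G(D, p) = (D + 4)*(p + D) = (4 + D)*(D + p))
j(R) = -3 (j(R) = -4 - 1*(-1) = -4 + 1 = -3)
j(G(-2, -5)) + 400*307 = -3 + 400*307 = -3 + 122800 = 122797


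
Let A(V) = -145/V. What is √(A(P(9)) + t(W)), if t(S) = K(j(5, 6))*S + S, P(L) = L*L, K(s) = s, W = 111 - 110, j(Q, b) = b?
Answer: √422/9 ≈ 2.2825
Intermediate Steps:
W = 1
P(L) = L²
t(S) = 7*S (t(S) = 6*S + S = 7*S)
√(A(P(9)) + t(W)) = √(-145/(9²) + 7*1) = √(-145/81 + 7) = √(422/81) = √422/9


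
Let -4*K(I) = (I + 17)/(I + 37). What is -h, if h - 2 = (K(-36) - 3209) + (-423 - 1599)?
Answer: 20897/4 ≈ 5224.3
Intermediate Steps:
K(I) = -(17 + I)/(4*(37 + I)) (K(I) = -(I + 17)/(4*(I + 37)) = -(17 + I)/(4*(37 + I)))
h = -20897/4 (h = 2 + (((-17 - 1*(-36))/(4*(37 - 36)) - 3209) + (-423 - 1599)) = 2 + (((1/4)*(-17 + 36)/1 - 3209) - 2022) = 2 + (((1/4)*1*19 - 3209) - 2022) = 2 + ((19/4 - 3209) - 2022) = 2 + (-12817/4 - 2022) = 2 - 20905/4 = -20897/4 ≈ -5224.3)
-h = -1*(-20897/4) = 20897/4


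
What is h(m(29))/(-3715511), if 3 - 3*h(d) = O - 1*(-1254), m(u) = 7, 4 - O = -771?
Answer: 2026/11146533 ≈ 0.00018176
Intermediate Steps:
O = 775 (O = 4 - 1*(-771) = 4 + 771 = 775)
h(d) = -2026/3 (h(d) = 1 - (775 - 1*(-1254))/3 = 1 - (775 + 1254)/3 = 1 - 1/3*2029 = 1 - 2029/3 = -2026/3)
h(m(29))/(-3715511) = -2026/3/(-3715511) = -2026/3*(-1/3715511) = 2026/11146533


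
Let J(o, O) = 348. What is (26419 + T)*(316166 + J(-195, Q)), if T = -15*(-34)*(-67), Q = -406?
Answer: -2453300014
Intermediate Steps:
T = -34170 (T = 510*(-67) = -34170)
(26419 + T)*(316166 + J(-195, Q)) = (26419 - 34170)*(316166 + 348) = -7751*316514 = -2453300014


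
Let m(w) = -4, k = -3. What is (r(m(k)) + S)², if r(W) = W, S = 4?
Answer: 0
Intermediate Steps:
(r(m(k)) + S)² = (-4 + 4)² = 0² = 0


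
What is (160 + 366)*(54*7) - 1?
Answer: 198827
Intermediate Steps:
(160 + 366)*(54*7) - 1 = 526*378 - 1 = 198828 - 1 = 198827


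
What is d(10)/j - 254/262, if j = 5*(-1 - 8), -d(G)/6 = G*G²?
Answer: 52019/393 ≈ 132.36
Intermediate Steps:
d(G) = -6*G³ (d(G) = -6*G*G² = -6*G³)
j = -45 (j = 5*(-9) = -45)
d(10)/j - 254/262 = -6*10³/(-45) - 254/262 = -6*1000*(-1/45) - 254*1/262 = -6000*(-1/45) - 127/131 = 400/3 - 127/131 = 52019/393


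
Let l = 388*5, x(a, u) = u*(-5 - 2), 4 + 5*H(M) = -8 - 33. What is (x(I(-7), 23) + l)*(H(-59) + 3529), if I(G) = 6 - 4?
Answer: 6262080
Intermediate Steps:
H(M) = -9 (H(M) = -4/5 + (-8 - 33)/5 = -4/5 + (1/5)*(-41) = -4/5 - 41/5 = -9)
I(G) = 2
x(a, u) = -7*u (x(a, u) = u*(-7) = -7*u)
l = 1940
(x(I(-7), 23) + l)*(H(-59) + 3529) = (-7*23 + 1940)*(-9 + 3529) = (-161 + 1940)*3520 = 1779*3520 = 6262080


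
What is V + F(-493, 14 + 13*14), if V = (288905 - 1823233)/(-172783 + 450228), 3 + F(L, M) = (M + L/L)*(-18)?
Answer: -986186633/277445 ≈ -3554.5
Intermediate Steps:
F(L, M) = -21 - 18*M (F(L, M) = -3 + (M + L/L)*(-18) = -3 + (M + 1)*(-18) = -3 + (1 + M)*(-18) = -3 + (-18 - 18*M) = -21 - 18*M)
V = -1534328/277445 ≈ -5.5302
V + F(-493, 14 + 13*14) = -1534328/277445 + (-21 - 18*(14 + 13*14)) = -1534328/277445 + (-21 - 18*(14 + 182)) = -1534328/277445 + (-21 - 18*196) = -1534328/277445 + (-21 - 3528) = -1534328/277445 - 3549 = -986186633/277445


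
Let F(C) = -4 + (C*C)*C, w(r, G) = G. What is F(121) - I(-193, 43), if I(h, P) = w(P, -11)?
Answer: 1771568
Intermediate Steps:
I(h, P) = -11
F(C) = -4 + C³ (F(C) = -4 + C²*C = -4 + C³)
F(121) - I(-193, 43) = (-4 + 121³) - 1*(-11) = (-4 + 1771561) + 11 = 1771557 + 11 = 1771568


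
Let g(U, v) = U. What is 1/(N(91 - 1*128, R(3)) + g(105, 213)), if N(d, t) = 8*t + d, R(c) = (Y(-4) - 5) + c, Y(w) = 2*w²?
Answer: 1/308 ≈ 0.0032468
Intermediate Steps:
R(c) = 27 + c (R(c) = (2*(-4)² - 5) + c = (2*16 - 5) + c = (32 - 5) + c = 27 + c)
N(d, t) = d + 8*t
1/(N(91 - 1*128, R(3)) + g(105, 213)) = 1/(((91 - 1*128) + 8*(27 + 3)) + 105) = 1/(((91 - 128) + 8*30) + 105) = 1/((-37 + 240) + 105) = 1/(203 + 105) = 1/308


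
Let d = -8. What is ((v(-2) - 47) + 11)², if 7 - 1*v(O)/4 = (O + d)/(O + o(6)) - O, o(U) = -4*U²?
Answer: 1411344/5329 ≈ 264.84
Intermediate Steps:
v(O) = 28 + 4*O - 4*(-8 + O)/(-144 + O) (v(O) = 28 - 4*((O - 8)/(O - 4*6²) - O) = 28 - 4*((-8 + O)/(O - 4*36) - O) = 28 - 4*((-8 + O)/(O - 144) - O) = 28 - 4*((-8 + O)/(-144 + O) - O) = 28 - 4*(-O + (-8 + O)/(-144 + O)) = 28 + (4*O - 4*(-8 + O)/(-144 + O)) = 28 + 4*O - 4*(-8 + O)/(-144 + O))
((v(-2) - 47) + 11)² = ((4*(-1000 + (-2)² - 138*(-2))/(-144 - 2) - 47) + 11)² = ((4*(-1000 + 4 + 276)/(-146) - 47) + 11)² = ((4*(-1/146)*(-720) - 47) + 11)² = ((1440/73 - 47) + 11)² = (-1991/73 + 11)² = (-1188/73)² = 1411344/5329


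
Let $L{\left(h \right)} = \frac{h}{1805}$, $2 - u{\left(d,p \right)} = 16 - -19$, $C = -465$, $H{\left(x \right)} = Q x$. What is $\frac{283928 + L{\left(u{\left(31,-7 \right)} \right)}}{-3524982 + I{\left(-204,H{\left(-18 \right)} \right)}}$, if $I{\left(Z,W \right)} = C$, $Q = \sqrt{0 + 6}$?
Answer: $- \frac{512490007}{6363431835} \approx -0.080537$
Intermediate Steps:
$Q = \sqrt{6} \approx 2.4495$
$H{\left(x \right)} = x \sqrt{6}$ ($H{\left(x \right)} = \sqrt{6} x = x \sqrt{6}$)
$I{\left(Z,W \right)} = -465$
$u{\left(d,p \right)} = -33$ ($u{\left(d,p \right)} = 2 - \left(16 - -19\right) = 2 - \left(16 + 19\right) = 2 - 35 = -33$)
$L{\left(h \right)} = \frac{h}{1805}$ ($L{\left(h \right)} = h \frac{1}{1805} = \frac{h}{1805}$)
$\frac{283928 + L{\left(u{\left(31,-7 \right)} \right)}}{-3524982 + I{\left(-204,H{\left(-18 \right)} \right)}} = \frac{283928 + \frac{1}{1805} \left(-33\right)}{-3524982 - 465} = \frac{283928 - \frac{33}{1805}}{-3525447} = \frac{512490007}{1805} \left(- \frac{1}{3525447}\right) = - \frac{512490007}{6363431835}$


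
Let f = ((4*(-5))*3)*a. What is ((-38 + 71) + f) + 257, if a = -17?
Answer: 1310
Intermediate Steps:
f = 1020 (f = ((4*(-5))*3)*(-17) = -20*3*(-17) = -60*(-17) = 1020)
((-38 + 71) + f) + 257 = ((-38 + 71) + 1020) + 257 = (33 + 1020) + 257 = 1053 + 257 = 1310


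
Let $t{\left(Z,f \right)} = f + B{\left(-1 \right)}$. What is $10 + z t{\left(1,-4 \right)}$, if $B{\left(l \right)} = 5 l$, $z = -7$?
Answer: $73$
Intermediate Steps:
$t{\left(Z,f \right)} = -5 + f$ ($t{\left(Z,f \right)} = f + 5 \left(-1\right) = f - 5 = -5 + f$)
$10 + z t{\left(1,-4 \right)} = 10 - 7 \left(-5 - 4\right) = 10 - -63 = 10 + 63 = 73$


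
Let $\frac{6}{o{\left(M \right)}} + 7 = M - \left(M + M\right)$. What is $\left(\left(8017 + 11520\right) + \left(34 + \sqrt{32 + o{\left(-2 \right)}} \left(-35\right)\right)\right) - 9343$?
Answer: $10228 - 7 \sqrt{770} \approx 10034.0$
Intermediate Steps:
$o{\left(M \right)} = \frac{6}{-7 - M}$ ($o{\left(M \right)} = \frac{6}{-7 + \left(M - \left(M + M\right)\right)} = \frac{6}{-7 + \left(M - 2 M\right)} = \frac{6}{-7 - M}$)
$\left(\left(8017 + 11520\right) + \left(34 + \sqrt{32 + o{\left(-2 \right)}} \left(-35\right)\right)\right) - 9343 = \left(\left(8017 + 11520\right) + \left(34 + \sqrt{32 - \frac{6}{7 - 2}} \left(-35\right)\right)\right) - 9343 = \left(19537 + \left(34 + \sqrt{32 - \frac{6}{5}} \left(-35\right)\right)\right) - 9343 = \left(19537 + \left(34 + \sqrt{\frac{154}{5}} \left(-35\right)\right)\right) - 9343 = \left(19537 + \left(34 + \frac{\sqrt{770}}{5} \left(-35\right)\right)\right) - 9343 = \left(19537 + \left(34 - 7 \sqrt{770}\right)\right) - 9343 = \left(19571 - 7 \sqrt{770}\right) - 9343 = 10228 - 7 \sqrt{770}$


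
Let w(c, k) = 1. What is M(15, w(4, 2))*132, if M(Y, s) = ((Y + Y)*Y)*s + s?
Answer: 59532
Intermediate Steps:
M(Y, s) = s + 2*s*Y² (M(Y, s) = ((2*Y)*Y)*s + s = (2*Y²)*s + s = 2*s*Y² + s = s + 2*s*Y²)
M(15, w(4, 2))*132 = (1*(1 + 2*15²))*132 = (1*(1 + 2*225))*132 = (1*(1 + 450))*132 = (1*451)*132 = 451*132 = 59532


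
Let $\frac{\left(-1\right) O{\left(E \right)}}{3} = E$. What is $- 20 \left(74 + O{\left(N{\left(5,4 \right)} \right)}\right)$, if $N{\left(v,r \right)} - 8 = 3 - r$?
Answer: $-1060$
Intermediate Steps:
$N{\left(v,r \right)} = 11 - r$ ($N{\left(v,r \right)} = 8 - \left(-3 + r\right) = 11 - r$)
$O{\left(E \right)} = - 3 E$
$- 20 \left(74 + O{\left(N{\left(5,4 \right)} \right)}\right) = - 20 \left(74 - 3 \left(11 - 4\right)\right) = - 20 \left(74 - 21\right) = \left(-20\right) 53 = -1060$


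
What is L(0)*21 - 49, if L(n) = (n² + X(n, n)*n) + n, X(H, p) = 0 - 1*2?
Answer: -49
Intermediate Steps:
X(H, p) = -2 (X(H, p) = 0 - 2 = -2)
L(n) = n² - n (L(n) = (n² - 2*n) + n = n² - n)
L(0)*21 - 49 = (0*(-1 + 0))*21 - 49 = (0*(-1))*21 - 49 = 0*21 - 49 = 0 - 49 = -49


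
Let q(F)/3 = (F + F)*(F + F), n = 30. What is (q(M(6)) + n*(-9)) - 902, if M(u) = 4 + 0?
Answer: -980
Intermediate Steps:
M(u) = 4
q(F) = 12*F**2 (q(F) = 3*((F + F)*(F + F)) = 3*((2*F)*(2*F)) = 3*(4*F**2) = 12*F**2)
(q(M(6)) + n*(-9)) - 902 = (12*4**2 + 30*(-9)) - 902 = (12*16 - 270) - 902 = (192 - 270) - 902 = -78 - 902 = -980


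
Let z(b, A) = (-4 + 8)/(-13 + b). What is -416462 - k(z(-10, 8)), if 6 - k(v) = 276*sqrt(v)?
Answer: -416468 + 24*I*sqrt(23) ≈ -4.1647e+5 + 115.1*I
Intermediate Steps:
z(b, A) = 4/(-13 + b)
k(v) = 6 - 276*sqrt(v)
-416462 - k(z(-10, 8)) = -416462 - (6 - 276*2*(I*sqrt(23)/23)) = -416462 - (6 - 276*2*I*sqrt(23)/23) = -416462 - (6 - 24*I*sqrt(23)) = -416462 + (-6 + 24*I*sqrt(23)) = -416468 + 24*I*sqrt(23)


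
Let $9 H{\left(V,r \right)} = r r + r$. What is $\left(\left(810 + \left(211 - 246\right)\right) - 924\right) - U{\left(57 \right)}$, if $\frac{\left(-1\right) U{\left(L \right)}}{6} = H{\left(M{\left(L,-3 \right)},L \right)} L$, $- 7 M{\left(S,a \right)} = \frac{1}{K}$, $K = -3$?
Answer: $125479$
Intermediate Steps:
$M{\left(S,a \right)} = \frac{1}{21}$ ($M{\left(S,a \right)} = - \frac{1}{7 \left(-3\right)} = \left(- \frac{1}{7}\right) \left(- \frac{1}{3}\right) = \frac{1}{21}$)
$H{\left(V,r \right)} = \frac{r}{9} + \frac{r^{2}}{9}$ ($H{\left(V,r \right)} = \frac{r r + r}{9} = \frac{r^{2} + r}{9} = \frac{r + r^{2}}{9} = \frac{r}{9} + \frac{r^{2}}{9}$)
$U{\left(L \right)} = - \frac{2 L^{2} \left(1 + L\right)}{3}$ ($U{\left(L \right)} = - 6 \frac{L \left(1 + L\right)}{9} L = - 6 \frac{L^{2} \left(1 + L\right)}{9} = - \frac{2 L^{2} \left(1 + L\right)}{3}$)
$\left(\left(810 + \left(211 - 246\right)\right) - 924\right) - U{\left(57 \right)} = \left(\left(810 + \left(211 - 246\right)\right) - 924\right) - \frac{2 \cdot 57^{2} \left(-1 - 57\right)}{3} = \left(\left(810 + \left(211 - 246\right)\right) - 924\right) - \frac{2}{3} \cdot 3249 \left(-1 - 57\right) = \left(\left(810 - 35\right) - 924\right) - \frac{2}{3} \cdot 3249 \left(-58\right) = \left(775 - 924\right) - -125628 = -149 + 125628 = 125479$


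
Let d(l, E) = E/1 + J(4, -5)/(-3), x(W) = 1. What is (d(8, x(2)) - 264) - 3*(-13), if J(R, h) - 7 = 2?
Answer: -227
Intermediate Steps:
J(R, h) = 9 (J(R, h) = 7 + 2 = 9)
d(l, E) = -3 + E (d(l, E) = E/1 + 9/(-3) = E*1 + 9*(-⅓) = E - 3 = -3 + E)
(d(8, x(2)) - 264) - 3*(-13) = ((-3 + 1) - 264) - 3*(-13) = (-2 - 264) + 39 = -266 + 39 = -227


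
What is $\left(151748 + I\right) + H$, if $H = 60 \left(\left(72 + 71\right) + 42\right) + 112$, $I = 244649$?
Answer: $407609$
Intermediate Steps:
$H = 11212$ ($H = 60 \left(143 + 42\right) + 112 = 60 \cdot 185 + 112 = 11100 + 112 = 11212$)
$\left(151748 + I\right) + H = \left(151748 + 244649\right) + 11212 = 396397 + 11212 = 407609$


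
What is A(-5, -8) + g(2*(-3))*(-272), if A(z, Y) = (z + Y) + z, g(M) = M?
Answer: 1614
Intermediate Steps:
A(z, Y) = Y + 2*z (A(z, Y) = (Y + z) + z = Y + 2*z)
A(-5, -8) + g(2*(-3))*(-272) = (-8 + 2*(-5)) + (2*(-3))*(-272) = (-8 - 10) - 6*(-272) = -18 + 1632 = 1614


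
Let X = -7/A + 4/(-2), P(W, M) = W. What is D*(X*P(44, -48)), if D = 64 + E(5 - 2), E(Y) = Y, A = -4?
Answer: -737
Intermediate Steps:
D = 67 (D = 64 + (5 - 2) = 64 + 3 = 67)
X = -1/4 (X = -7/(-4) + 4/(-2) = -7*(-1/4) + 4*(-1/2) = 7/4 - 2 = -1/4 ≈ -0.25000)
D*(X*P(44, -48)) = 67*(-1/4*44) = 67*(-11) = -737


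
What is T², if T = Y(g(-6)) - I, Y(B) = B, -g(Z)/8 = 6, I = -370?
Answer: 103684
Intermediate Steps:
g(Z) = -48 (g(Z) = -8*6 = -48)
T = 322 (T = -48 - 1*(-370) = -48 + 370 = 322)
T² = 322² = 103684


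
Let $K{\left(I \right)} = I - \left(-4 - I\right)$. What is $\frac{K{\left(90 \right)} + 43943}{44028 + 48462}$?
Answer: $\frac{14709}{30830} \approx 0.4771$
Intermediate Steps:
$K{\left(I \right)} = 4 + 2 I$ ($K{\left(I \right)} = I + \left(4 + I\right) = 4 + 2 I$)
$\frac{K{\left(90 \right)} + 43943}{44028 + 48462} = \frac{\left(4 + 2 \cdot 90\right) + 43943}{44028 + 48462} = \frac{\left(4 + 180\right) + 43943}{92490} = \left(184 + 43943\right) \frac{1}{92490} = 44127 \cdot \frac{1}{92490} = \frac{14709}{30830}$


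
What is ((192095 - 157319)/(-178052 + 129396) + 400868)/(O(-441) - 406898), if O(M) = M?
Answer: -2438074829/2477435798 ≈ -0.98411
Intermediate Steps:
((192095 - 157319)/(-178052 + 129396) + 400868)/(O(-441) - 406898) = ((192095 - 157319)/(-178052 + 129396) + 400868)/(-441 - 406898) = (34776/(-48656) + 400868)/(-407339) = (34776*(-1/48656) + 400868)*(-1/407339) = (-4347/6082 + 400868)*(-1/407339) = (2438074829/6082)*(-1/407339) = -2438074829/2477435798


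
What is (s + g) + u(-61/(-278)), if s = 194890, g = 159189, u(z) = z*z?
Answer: 27364645157/77284 ≈ 3.5408e+5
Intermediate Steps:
u(z) = z**2
(s + g) + u(-61/(-278)) = (194890 + 159189) + (-61/(-278))**2 = 354079 + (-61*(-1/278))**2 = 354079 + (61/278)**2 = 354079 + 3721/77284 = 27364645157/77284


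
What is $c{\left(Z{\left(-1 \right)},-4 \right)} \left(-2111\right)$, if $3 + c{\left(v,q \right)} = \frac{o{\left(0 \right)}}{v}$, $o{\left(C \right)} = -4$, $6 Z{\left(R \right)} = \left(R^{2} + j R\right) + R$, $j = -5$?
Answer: $\frac{82329}{5} \approx 16466.0$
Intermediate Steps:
$Z{\left(R \right)} = - \frac{2 R}{3} + \frac{R^{2}}{6}$ ($Z{\left(R \right)} = \frac{\left(R^{2} - 5 R\right) + R}{6} = \frac{R^{2} - 4 R}{6} = - \frac{2 R}{3} + \frac{R^{2}}{6}$)
$c{\left(v,q \right)} = -3 - \frac{4}{v}$
$c{\left(Z{\left(-1 \right)},-4 \right)} \left(-2111\right) = \left(-3 - \frac{4}{\frac{1}{6} \left(-1\right) \left(-4 - 1\right)}\right) \left(-2111\right) = \left(-3 - \frac{4}{\frac{1}{6} \left(-1\right) \left(-5\right)}\right) \left(-2111\right) = \left(-3 - \frac{4}{\frac{5}{6}}\right) \left(-2111\right) = \left(-3 - \frac{24}{5}\right) \left(-2111\right) = \left(- \frac{39}{5}\right) \left(-2111\right) = \frac{82329}{5}$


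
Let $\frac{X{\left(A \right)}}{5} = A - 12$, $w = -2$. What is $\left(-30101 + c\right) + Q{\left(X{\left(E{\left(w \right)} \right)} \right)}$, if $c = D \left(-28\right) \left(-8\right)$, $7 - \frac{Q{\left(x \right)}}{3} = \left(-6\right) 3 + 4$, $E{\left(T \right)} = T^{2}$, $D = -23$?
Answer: $-35190$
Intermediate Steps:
$X{\left(A \right)} = -60 + 5 A$ ($X{\left(A \right)} = 5 \left(A - 12\right) = 5 \left(-12 + A\right) = -60 + 5 A$)
$Q{\left(x \right)} = 63$ ($Q{\left(x \right)} = 21 - 3 \left(\left(-6\right) 3 + 4\right) = 21 - 3 \left(-18 + 4\right) = 21 - -42 = 21 + 42 = 63$)
$c = -5152$ ($c = \left(-23\right) \left(-28\right) \left(-8\right) = 644 \left(-8\right) = -5152$)
$\left(-30101 + c\right) + Q{\left(X{\left(E{\left(w \right)} \right)} \right)} = \left(-30101 - 5152\right) + 63 = -35253 + 63 = -35190$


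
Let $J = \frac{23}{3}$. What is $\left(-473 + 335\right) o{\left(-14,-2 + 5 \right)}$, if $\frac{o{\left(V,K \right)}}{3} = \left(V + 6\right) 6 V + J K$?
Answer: $-287730$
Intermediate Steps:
$J = \frac{23}{3}$ ($J = 23 \cdot \frac{1}{3} = \frac{23}{3} \approx 7.6667$)
$o{\left(V,K \right)} = 23 K + 3 V \left(36 + 6 V\right)$ ($o{\left(V,K \right)} = 3 \left(\left(V + 6\right) 6 V + \frac{23 K}{3}\right) = 3 \left(\left(6 + V\right) 6 V + \frac{23 K}{3}\right) = 3 \left(\left(36 + 6 V\right) V + \frac{23 K}{3}\right) = 3 \left(V \left(36 + 6 V\right) + \frac{23 K}{3}\right) = 3 \left(\frac{23 K}{3} + V \left(36 + 6 V\right)\right) = 23 K + 3 V \left(36 + 6 V\right)$)
$\left(-473 + 335\right) o{\left(-14,-2 + 5 \right)} = \left(-473 + 335\right) \left(18 \left(-14\right)^{2} + 23 \left(-2 + 5\right) + 108 \left(-14\right)\right) = - 138 \left(18 \cdot 196 + 23 \cdot 3 - 1512\right) = - 138 \left(3528 + 69 - 1512\right) = \left(-138\right) 2085 = -287730$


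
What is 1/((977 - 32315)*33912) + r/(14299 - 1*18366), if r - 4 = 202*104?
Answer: -22330172191139/4322140219152 ≈ -5.1665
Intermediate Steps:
r = 21012 (r = 4 + 202*104 = 4 + 21008 = 21012)
1/((977 - 32315)*33912) + r/(14299 - 1*18366) = 1/((977 - 32315)*33912) + 21012/(14299 - 1*18366) = (1/33912)/(-31338) + 21012/(14299 - 18366) = -1/31338*1/33912 + 21012/(-4067) = -1/1062734256 + 21012*(-1/4067) = -1/1062734256 - 21012/4067 = -22330172191139/4322140219152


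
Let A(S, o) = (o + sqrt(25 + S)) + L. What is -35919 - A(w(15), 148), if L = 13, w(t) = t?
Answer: -36080 - 2*sqrt(10) ≈ -36086.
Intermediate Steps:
A(S, o) = 13 + o + sqrt(25 + S) (A(S, o) = (o + sqrt(25 + S)) + 13 = 13 + o + sqrt(25 + S))
-35919 - A(w(15), 148) = -35919 - (13 + 148 + sqrt(25 + 15)) = -35919 - (13 + 148 + sqrt(40)) = -35919 - (13 + 148 + 2*sqrt(10)) = -35919 - (161 + 2*sqrt(10)) = -35919 + (-161 - 2*sqrt(10)) = -36080 - 2*sqrt(10)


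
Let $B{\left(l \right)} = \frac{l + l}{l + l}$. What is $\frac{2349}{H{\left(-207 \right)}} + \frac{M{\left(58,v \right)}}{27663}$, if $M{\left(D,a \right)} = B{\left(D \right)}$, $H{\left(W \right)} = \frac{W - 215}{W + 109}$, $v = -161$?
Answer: $\frac{3184039174}{5836893} \approx 545.5$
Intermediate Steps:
$H{\left(W \right)} = \frac{-215 + W}{109 + W}$
$B{\left(l \right)} = 1$ ($B{\left(l \right)} = \frac{2 l}{2 l} = 2 l \frac{1}{2 l} = 1$)
$M{\left(D,a \right)} = 1$
$\frac{2349}{H{\left(-207 \right)}} + \frac{M{\left(58,v \right)}}{27663} = \frac{2349}{\frac{1}{109 - 207} \left(-215 - 207\right)} + 1 \cdot \frac{1}{27663} = \frac{2349}{\frac{1}{-98} \left(-422\right)} + 1 \cdot \frac{1}{27663} = \frac{2349}{\left(- \frac{1}{98}\right) \left(-422\right)} + \frac{1}{27663} = \frac{2349}{\frac{211}{49}} + \frac{1}{27663} = 2349 \cdot \frac{49}{211} + \frac{1}{27663} = \frac{115101}{211} + \frac{1}{27663} = \frac{3184039174}{5836893}$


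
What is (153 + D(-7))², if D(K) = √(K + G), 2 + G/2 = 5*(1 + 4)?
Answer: (153 + √39)² ≈ 25359.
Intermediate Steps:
G = 46 (G = -4 + 2*(5*(1 + 4)) = -4 + 2*(5*5) = -4 + 2*25 = -4 + 50 = 46)
D(K) = √(46 + K) (D(K) = √(K + 46) = √(46 + K))
(153 + D(-7))² = (153 + √(46 - 7))² = (153 + √39)²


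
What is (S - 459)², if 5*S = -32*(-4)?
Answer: 4695889/25 ≈ 1.8784e+5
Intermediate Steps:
S = 128/5 (S = (-32*(-4))/5 = (⅕)*128 = 128/5 ≈ 25.600)
(S - 459)² = (128/5 - 459)² = (-2167/5)² = 4695889/25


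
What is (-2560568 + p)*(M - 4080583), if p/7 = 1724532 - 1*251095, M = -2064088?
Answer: -47642651296461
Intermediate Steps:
p = 10314059 (p = 7*(1724532 - 1*251095) = 7*(1724532 - 251095) = 7*1473437 = 10314059)
(-2560568 + p)*(M - 4080583) = (-2560568 + 10314059)*(-2064088 - 4080583) = 7753491*(-6144671) = -47642651296461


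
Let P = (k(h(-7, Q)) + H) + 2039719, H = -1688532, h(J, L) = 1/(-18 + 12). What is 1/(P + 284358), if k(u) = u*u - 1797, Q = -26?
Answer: 36/22814929 ≈ 1.5779e-6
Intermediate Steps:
h(J, L) = -1/6 (h(J, L) = 1/(-6) = -1/6)
k(u) = -1797 + u**2 (k(u) = u**2 - 1797 = -1797 + u**2)
P = 12578041/36 (P = ((-1797 + (-1/6)**2) - 1688532) + 2039719 = ((-1797 + 1/36) - 1688532) + 2039719 = (-64691/36 - 1688532) + 2039719 = -60851843/36 + 2039719 = 12578041/36 ≈ 3.4939e+5)
1/(P + 284358) = 1/(12578041/36 + 284358) = 1/(22814929/36) = 36/22814929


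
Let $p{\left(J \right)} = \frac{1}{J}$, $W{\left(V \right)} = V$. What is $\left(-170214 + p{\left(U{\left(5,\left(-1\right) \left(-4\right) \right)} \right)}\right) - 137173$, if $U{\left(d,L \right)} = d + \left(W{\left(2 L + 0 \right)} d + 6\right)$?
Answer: $- \frac{15676736}{51} \approx -3.0739 \cdot 10^{5}$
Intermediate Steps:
$U{\left(d,L \right)} = 6 + d + 2 L d$ ($U{\left(d,L \right)} = d + \left(\left(2 L + 0\right) d + 6\right) = d + \left(2 L d + 6\right) = d + \left(6 + 2 L d\right) = 6 + d + 2 L d$)
$\left(-170214 + p{\left(U{\left(5,\left(-1\right) \left(-4\right) \right)} \right)}\right) - 137173 = \left(-170214 + \frac{1}{6 + 5 + 2 \left(\left(-1\right) \left(-4\right)\right) 5}\right) - 137173 = \left(-170214 + \frac{1}{6 + 5 + 2 \cdot 4 \cdot 5}\right) - 137173 = \left(-170214 + \frac{1}{6 + 5 + 40}\right) - 137173 = \left(-170214 + \frac{1}{51}\right) - 137173 = - \frac{8680913}{51} - 137173 = - \frac{15676736}{51}$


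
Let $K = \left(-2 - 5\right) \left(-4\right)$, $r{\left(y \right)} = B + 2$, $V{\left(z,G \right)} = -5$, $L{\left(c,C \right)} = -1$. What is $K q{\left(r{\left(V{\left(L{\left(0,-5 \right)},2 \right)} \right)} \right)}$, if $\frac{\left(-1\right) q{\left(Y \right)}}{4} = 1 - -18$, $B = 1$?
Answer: $-2128$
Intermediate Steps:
$r{\left(y \right)} = 3$ ($r{\left(y \right)} = 1 + 2 = 3$)
$K = 28$ ($K = \left(-7\right) \left(-4\right) = 28$)
$q{\left(Y \right)} = -76$ ($q{\left(Y \right)} = - 4 \left(1 - -18\right) = - 4 \left(1 + 18\right) = \left(-4\right) 19 = -76$)
$K q{\left(r{\left(V{\left(L{\left(0,-5 \right)},2 \right)} \right)} \right)} = 28 \left(-76\right) = -2128$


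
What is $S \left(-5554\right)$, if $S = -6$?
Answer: $33324$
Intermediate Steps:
$S \left(-5554\right) = \left(-6\right) \left(-5554\right) = 33324$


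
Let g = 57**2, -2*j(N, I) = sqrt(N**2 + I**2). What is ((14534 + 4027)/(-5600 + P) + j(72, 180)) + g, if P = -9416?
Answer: 48768423/15016 - 18*sqrt(29) ≈ 3150.8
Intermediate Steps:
j(N, I) = -sqrt(I**2 + N**2)/2 (j(N, I) = -sqrt(N**2 + I**2)/2 = -sqrt(I**2 + N**2)/2)
g = 3249
((14534 + 4027)/(-5600 + P) + j(72, 180)) + g = ((14534 + 4027)/(-5600 - 9416) - sqrt(180**2 + 72**2)/2) + 3249 = (18561/(-15016) - sqrt(32400 + 5184)/2) + 3249 = (18561*(-1/15016) - 18*sqrt(29)) + 3249 = (-18561/15016 - 18*sqrt(29)) + 3249 = 48768423/15016 - 18*sqrt(29)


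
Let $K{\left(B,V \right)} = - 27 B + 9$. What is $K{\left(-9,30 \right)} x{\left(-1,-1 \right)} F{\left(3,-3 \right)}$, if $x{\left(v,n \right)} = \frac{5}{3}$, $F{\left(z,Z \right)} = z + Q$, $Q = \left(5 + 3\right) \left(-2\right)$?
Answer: $-5460$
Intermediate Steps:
$K{\left(B,V \right)} = 9 - 27 B$
$Q = -16$ ($Q = 8 \left(-2\right) = -16$)
$F{\left(z,Z \right)} = -16 + z$ ($F{\left(z,Z \right)} = z - 16 = -16 + z$)
$x{\left(v,n \right)} = \frac{5}{3}$ ($x{\left(v,n \right)} = 5 \cdot \frac{1}{3} = \frac{5}{3}$)
$K{\left(-9,30 \right)} x{\left(-1,-1 \right)} F{\left(3,-3 \right)} = \left(9 - -243\right) \frac{5 \left(-16 + 3\right)}{3} = \left(9 + 243\right) \frac{5}{3} \left(-13\right) = 252 \left(- \frac{65}{3}\right) = -5460$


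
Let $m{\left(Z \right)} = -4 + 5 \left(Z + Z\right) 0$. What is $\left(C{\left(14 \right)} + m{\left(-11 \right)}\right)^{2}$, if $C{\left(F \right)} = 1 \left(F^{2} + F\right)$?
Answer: $42436$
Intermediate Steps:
$C{\left(F \right)} = F + F^{2}$ ($C{\left(F \right)} = 1 \left(F + F^{2}\right) = F + F^{2}$)
$m{\left(Z \right)} = -4$ ($m{\left(Z \right)} = -4 + 5 \cdot 2 Z 0 = -4 + 5 \cdot 0 = -4 + 0 = -4$)
$\left(C{\left(14 \right)} + m{\left(-11 \right)}\right)^{2} = \left(14 \left(1 + 14\right) - 4\right)^{2} = \left(14 \cdot 15 - 4\right)^{2} = \left(210 - 4\right)^{2} = 206^{2} = 42436$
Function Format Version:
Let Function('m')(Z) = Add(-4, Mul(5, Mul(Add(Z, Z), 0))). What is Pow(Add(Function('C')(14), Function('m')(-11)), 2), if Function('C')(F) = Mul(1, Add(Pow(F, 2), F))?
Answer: 42436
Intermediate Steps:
Function('C')(F) = Add(F, Pow(F, 2)) (Function('C')(F) = Mul(1, Add(F, Pow(F, 2))) = Add(F, Pow(F, 2)))
Function('m')(Z) = -4 (Function('m')(Z) = Add(-4, Mul(5, Mul(Mul(2, Z), 0))) = Add(-4, Mul(5, 0)) = Add(-4, 0) = -4)
Pow(Add(Function('C')(14), Function('m')(-11)), 2) = Pow(Add(Mul(14, Add(1, 14)), -4), 2) = Pow(Add(Mul(14, 15), -4), 2) = Pow(Add(210, -4), 2) = Pow(206, 2) = 42436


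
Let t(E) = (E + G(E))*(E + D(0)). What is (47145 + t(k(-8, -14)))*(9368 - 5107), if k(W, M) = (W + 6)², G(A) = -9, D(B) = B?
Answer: 200799625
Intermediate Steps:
k(W, M) = (6 + W)²
t(E) = E*(-9 + E) (t(E) = (E - 9)*(E + 0) = (-9 + E)*E = E*(-9 + E))
(47145 + t(k(-8, -14)))*(9368 - 5107) = (47145 + (6 - 8)²*(-9 + (6 - 8)²))*(9368 - 5107) = (47145 + (-2)²*(-9 + (-2)²))*4261 = (47145 + 4*(-9 + 4))*4261 = (47145 + 4*(-5))*4261 = (47145 - 20)*4261 = 47125*4261 = 200799625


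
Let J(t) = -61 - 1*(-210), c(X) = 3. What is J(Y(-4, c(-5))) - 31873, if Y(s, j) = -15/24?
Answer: -31724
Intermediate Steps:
Y(s, j) = -5/8 (Y(s, j) = -15*1/24 = -5/8)
J(t) = 149 (J(t) = -61 + 210 = 149)
J(Y(-4, c(-5))) - 31873 = 149 - 31873 = -31724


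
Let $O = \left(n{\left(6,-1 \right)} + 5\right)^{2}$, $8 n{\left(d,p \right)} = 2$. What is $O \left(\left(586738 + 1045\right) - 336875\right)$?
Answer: $\frac{27662607}{4} \approx 6.9156 \cdot 10^{6}$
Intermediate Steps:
$n{\left(d,p \right)} = \frac{1}{4}$ ($n{\left(d,p \right)} = \frac{1}{8} \cdot 2 = \frac{1}{4}$)
$O = \frac{441}{16}$ ($O = \left(\frac{1}{4} + 5\right)^{2} = \left(\frac{21}{4}\right)^{2} = \frac{441}{16} \approx 27.563$)
$O \left(\left(586738 + 1045\right) - 336875\right) = \frac{441 \left(\left(586738 + 1045\right) - 336875\right)}{16} = \frac{441 \left(587783 - 336875\right)}{16} = \frac{441}{16} \cdot 250908 = \frac{27662607}{4}$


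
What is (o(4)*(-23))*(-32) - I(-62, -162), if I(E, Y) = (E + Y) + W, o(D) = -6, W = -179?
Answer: -4013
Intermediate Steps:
I(E, Y) = -179 + E + Y (I(E, Y) = (E + Y) - 179 = -179 + E + Y)
(o(4)*(-23))*(-32) - I(-62, -162) = -6*(-23)*(-32) - (-179 - 62 - 162) = 138*(-32) - 1*(-403) = -4416 + 403 = -4013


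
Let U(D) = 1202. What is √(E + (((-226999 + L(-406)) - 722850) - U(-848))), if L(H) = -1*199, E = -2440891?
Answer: I*√3392141 ≈ 1841.8*I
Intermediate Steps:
L(H) = -199
√(E + (((-226999 + L(-406)) - 722850) - U(-848))) = √(-2440891 + (((-226999 - 199) - 722850) - 1*1202)) = √(-2440891 + ((-227198 - 722850) - 1202)) = √(-2440891 + (-950048 - 1202)) = √(-2440891 - 951250) = √(-3392141) = I*√3392141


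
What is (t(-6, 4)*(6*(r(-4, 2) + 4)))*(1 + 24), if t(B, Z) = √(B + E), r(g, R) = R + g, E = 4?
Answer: 300*I*√2 ≈ 424.26*I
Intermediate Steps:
t(B, Z) = √(4 + B) (t(B, Z) = √(B + 4) = √(4 + B))
(t(-6, 4)*(6*(r(-4, 2) + 4)))*(1 + 24) = (√(4 - 6)*(6*((2 - 4) + 4)))*(1 + 24) = (√(-2)*(6*(-2 + 4)))*25 = ((I*√2)*(6*2))*25 = ((I*√2)*12)*25 = (12*I*√2)*25 = 300*I*√2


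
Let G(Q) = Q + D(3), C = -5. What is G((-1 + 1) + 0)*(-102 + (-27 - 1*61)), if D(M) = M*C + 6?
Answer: 1710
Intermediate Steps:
D(M) = 6 - 5*M (D(M) = M*(-5) + 6 = -5*M + 6 = 6 - 5*M)
G(Q) = -9 + Q (G(Q) = Q + (6 - 5*3) = Q + (6 - 15) = Q - 9 = -9 + Q)
G((-1 + 1) + 0)*(-102 + (-27 - 1*61)) = (-9 + ((-1 + 1) + 0))*(-102 + (-27 - 1*61)) = (-9 + (0 + 0))*(-102 + (-27 - 61)) = (-9 + 0)*(-102 - 88) = -9*(-190) = 1710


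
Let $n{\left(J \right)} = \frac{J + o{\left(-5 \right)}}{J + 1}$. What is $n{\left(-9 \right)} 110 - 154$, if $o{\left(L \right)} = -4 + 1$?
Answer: $11$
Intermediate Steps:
$o{\left(L \right)} = -3$
$n{\left(J \right)} = \frac{-3 + J}{1 + J}$ ($n{\left(J \right)} = \frac{J - 3}{J + 1} = \frac{-3 + J}{1 + J}$)
$n{\left(-9 \right)} 110 - 154 = \frac{-3 - 9}{1 - 9} \cdot 110 - 154 = \frac{1}{-8} \left(-12\right) 110 - 154 = \left(- \frac{1}{8}\right) \left(-12\right) 110 - 154 = \frac{3}{2} \cdot 110 - 154 = 165 - 154 = 11$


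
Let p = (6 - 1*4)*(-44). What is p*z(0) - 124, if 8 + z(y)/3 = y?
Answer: 1988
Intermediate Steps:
p = -88 (p = (6 - 4)*(-44) = 2*(-44) = -88)
z(y) = -24 + 3*y
p*z(0) - 124 = -88*(-24 + 3*0) - 124 = -88*(-24 + 0) - 124 = -88*(-24) - 124 = 2112 - 124 = 1988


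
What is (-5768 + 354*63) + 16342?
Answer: 32876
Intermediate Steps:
(-5768 + 354*63) + 16342 = (-5768 + 22302) + 16342 = 16534 + 16342 = 32876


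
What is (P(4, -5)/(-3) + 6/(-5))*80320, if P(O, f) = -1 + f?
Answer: 64256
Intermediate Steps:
(P(4, -5)/(-3) + 6/(-5))*80320 = ((-1 - 5)/(-3) + 6/(-5))*80320 = (-6*(-1/3) + 6*(-1/5))*80320 = (2 - 6/5)*80320 = (4/5)*80320 = 64256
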